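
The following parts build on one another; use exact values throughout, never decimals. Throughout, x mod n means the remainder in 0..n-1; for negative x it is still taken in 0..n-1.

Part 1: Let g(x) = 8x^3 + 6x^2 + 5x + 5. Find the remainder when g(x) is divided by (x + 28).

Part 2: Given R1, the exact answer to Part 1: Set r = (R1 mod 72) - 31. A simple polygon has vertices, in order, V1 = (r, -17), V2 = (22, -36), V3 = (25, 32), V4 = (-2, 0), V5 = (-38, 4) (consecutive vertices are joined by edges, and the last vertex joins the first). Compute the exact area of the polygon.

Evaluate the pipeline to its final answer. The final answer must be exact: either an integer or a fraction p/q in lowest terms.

Part 1: remainder = value at the root: 8*(-28)^3 + 6*(-28)^2 + 5*(-28)^1 + 5 = (-175616) + (4704) + (-140) + (5) = -171047; answer -171047
Part 2: R1 = -171047; r = -6; cross terms: (-6*-36 - 22*-17)=590, (22*32 - 25*-36)=1604, (25*0 - -2*32)=64, (-2*4 - -38*0)=-8, (-38*-17 - -6*4)=670; twice the area = |2920| = 2920; area = 1460; answer 1460

1460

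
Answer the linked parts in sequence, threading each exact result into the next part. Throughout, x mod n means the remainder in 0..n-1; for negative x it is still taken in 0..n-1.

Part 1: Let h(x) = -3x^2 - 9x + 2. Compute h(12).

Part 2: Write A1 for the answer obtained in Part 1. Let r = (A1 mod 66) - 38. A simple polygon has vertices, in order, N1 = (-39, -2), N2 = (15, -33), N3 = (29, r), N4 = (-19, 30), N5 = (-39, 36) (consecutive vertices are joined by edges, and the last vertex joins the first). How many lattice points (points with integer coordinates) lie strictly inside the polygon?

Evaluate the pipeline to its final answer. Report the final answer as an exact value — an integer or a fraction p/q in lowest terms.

2836

Part 1: -3*(12)^2 - 9*(12)^1 + 2 = (-432) + (-108) + (2) = -538; answer -538
Part 2: A1 = -538; r = 18; cross terms: (-39*-33 - 15*-2)=1317, (15*18 - 29*-33)=1227, (29*30 - -19*18)=1212, (-19*36 - -39*30)=486, (-39*-2 - -39*36)=1482; twice the area = |5724| = 5724; area = 2862; boundary points = 1 + 1 + 12 + 2 + 38 = 54; strictly interior points = area - boundary/2 + 1 = 2836; answer 2836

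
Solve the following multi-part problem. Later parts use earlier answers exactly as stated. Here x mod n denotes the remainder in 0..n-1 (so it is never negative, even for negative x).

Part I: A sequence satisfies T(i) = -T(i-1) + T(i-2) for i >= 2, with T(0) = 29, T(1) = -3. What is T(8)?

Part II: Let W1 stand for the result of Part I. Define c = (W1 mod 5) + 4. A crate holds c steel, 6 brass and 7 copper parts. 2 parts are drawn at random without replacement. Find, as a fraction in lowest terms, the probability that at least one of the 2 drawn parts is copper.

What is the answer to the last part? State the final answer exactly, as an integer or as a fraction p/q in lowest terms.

91/136

Part I: T(2) = -1*(-3) + 1*(29) = 32; iterating: T(2)=32, T(3)=-35, T(4)=67, T(5)=-102, T(6)=169, T(7)=-271, T(8)=440; answer 440
Part II: W1 = 440; c = 4; total draws C(17,2) = 136; complement C(10,2) = 45; favorable 136 - 45 = 91; P = 91/136; answer 91/136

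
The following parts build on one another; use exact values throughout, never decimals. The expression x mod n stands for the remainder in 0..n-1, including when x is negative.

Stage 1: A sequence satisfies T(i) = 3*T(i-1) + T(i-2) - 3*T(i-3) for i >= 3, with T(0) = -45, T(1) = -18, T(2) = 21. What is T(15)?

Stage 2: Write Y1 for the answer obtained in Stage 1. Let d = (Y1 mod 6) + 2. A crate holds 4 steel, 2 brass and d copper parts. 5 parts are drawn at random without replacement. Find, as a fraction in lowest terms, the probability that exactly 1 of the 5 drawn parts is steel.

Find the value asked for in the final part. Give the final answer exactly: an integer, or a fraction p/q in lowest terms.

Stage 1: T(3) = 3*(21) + 1*(-18) - 3*(-45) = 180; iterating: T(3)=180, T(4)=615, T(5)=1962, T(6)=5961, T(7)=18000, T(8)=54075, T(9)=162342, T(10)=487101, T(11)=1461420, T(12)=4384335, T(13)=13153122, T(14)=39459441, T(15)=118378440; answer 118378440
Stage 2: Y1 = 118378440; d = 2; total draws C(8,5) = 56; favorable C(4,1)*C(4,4) = 4; P = 1/14; answer 1/14

1/14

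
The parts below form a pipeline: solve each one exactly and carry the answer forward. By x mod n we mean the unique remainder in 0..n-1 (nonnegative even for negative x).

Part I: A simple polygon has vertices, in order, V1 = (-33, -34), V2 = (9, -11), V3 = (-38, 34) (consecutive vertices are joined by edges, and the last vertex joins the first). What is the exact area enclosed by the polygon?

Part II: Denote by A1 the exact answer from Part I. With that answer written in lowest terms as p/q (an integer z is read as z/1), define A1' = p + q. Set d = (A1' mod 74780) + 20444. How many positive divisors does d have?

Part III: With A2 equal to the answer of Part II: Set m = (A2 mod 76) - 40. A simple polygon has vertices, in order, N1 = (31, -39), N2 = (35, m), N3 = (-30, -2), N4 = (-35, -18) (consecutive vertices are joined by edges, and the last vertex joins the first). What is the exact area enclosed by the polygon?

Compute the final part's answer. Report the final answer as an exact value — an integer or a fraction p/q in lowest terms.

Part I: cross terms: (-33*-11 - 9*-34)=669, (9*34 - -38*-11)=-112, (-38*-34 - -33*34)=2414; twice the area = |2971| = 2971; area = 2971/2; answer 2971/2
Part II: A1 = 2971/2; threaded value p + q = 2973; d = 23417; 23417 is prime, so its only divisors are 1 and 23417; count = 2; answer 2
Part III: A2 = 2; m = -38; cross terms: (31*-38 - 35*-39)=187, (35*-2 - -30*-38)=-1210, (-30*-18 - -35*-2)=470, (-35*-39 - 31*-18)=1923; twice the area = |1370| = 1370; area = 685; answer 685

685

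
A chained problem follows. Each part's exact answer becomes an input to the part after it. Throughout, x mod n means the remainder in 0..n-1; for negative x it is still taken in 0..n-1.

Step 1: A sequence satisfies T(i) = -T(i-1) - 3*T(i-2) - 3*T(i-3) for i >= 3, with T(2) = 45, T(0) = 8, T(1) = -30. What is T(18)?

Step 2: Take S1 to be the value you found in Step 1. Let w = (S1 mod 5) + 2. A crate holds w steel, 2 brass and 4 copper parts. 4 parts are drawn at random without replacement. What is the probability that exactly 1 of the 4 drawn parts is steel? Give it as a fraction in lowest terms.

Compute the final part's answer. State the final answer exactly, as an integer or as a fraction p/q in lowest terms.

Step 1: T(3) = -1*(45) - 3*(-30) - 3*(8) = 21; iterating: T(3)=21, T(4)=-66, T(5)=-132, T(6)=267, T(7)=327, T(8)=-732, T(9)=-1050, T(10)=2265, T(11)=3081, T(12)=-6726, T(13)=-9312, T(14)=20247, T(15)=27867, T(16)=-60672, T(17)=-83670, T(18)=182085; answer 182085
Step 2: S1 = 182085; w = 2; total draws C(8,4) = 70; favorable C(2,1)*C(6,3) = 40; P = 4/7; answer 4/7

4/7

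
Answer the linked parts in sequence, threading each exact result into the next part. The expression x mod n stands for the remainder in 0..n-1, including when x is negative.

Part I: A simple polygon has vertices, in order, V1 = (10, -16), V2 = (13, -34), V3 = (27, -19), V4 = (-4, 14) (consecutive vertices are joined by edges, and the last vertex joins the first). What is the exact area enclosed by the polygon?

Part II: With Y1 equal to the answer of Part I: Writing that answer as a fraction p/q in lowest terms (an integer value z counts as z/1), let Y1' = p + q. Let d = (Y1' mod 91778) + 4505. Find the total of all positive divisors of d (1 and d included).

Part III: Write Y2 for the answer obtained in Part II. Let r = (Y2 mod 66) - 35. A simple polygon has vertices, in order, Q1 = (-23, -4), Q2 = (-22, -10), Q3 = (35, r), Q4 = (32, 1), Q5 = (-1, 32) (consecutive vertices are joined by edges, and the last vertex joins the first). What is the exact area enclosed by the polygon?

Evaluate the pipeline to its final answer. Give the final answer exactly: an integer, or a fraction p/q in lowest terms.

2091

Part I: cross terms: (10*-34 - 13*-16)=-132, (13*-19 - 27*-34)=671, (27*14 - -4*-19)=302, (-4*-16 - 10*14)=-76; twice the area = |765| = 765; area = 765/2; answer 765/2
Part II: Y1 = 765/2; threaded value p + q = 767; d = 5272; 5272 = 2^3 * 659; sigma = (1 + 2 + 4 + 8) * (1 + 659) = 15 * 660 = 9900; answer 9900
Part III: Y2 = 9900; r = -35; cross terms: (-23*-10 - -22*-4)=142, (-22*-35 - 35*-10)=1120, (35*1 - 32*-35)=1155, (32*32 - -1*1)=1025, (-1*-4 - -23*32)=740; twice the area = |4182| = 4182; area = 2091; answer 2091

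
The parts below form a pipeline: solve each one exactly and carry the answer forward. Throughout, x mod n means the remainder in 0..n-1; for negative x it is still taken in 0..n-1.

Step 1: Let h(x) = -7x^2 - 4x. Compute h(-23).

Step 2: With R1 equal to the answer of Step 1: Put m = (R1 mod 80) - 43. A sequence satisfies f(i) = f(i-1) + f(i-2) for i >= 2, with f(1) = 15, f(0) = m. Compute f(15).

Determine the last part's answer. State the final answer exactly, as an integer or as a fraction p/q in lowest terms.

Step 1: -7*(-23)^2 - 4*(-23)^1 = (-3703) + (92) = -3611; answer -3611
Step 2: R1 = -3611; m = 26; f(2) = 1*(15) + 1*(26) = 41; iterating: f(2)=41, f(3)=56, f(4)=97, f(5)=153, f(6)=250, f(7)=403, f(8)=653, f(9)=1056, f(10)=1709, f(11)=2765, f(12)=4474, f(13)=7239, f(14)=11713, f(15)=18952; answer 18952

18952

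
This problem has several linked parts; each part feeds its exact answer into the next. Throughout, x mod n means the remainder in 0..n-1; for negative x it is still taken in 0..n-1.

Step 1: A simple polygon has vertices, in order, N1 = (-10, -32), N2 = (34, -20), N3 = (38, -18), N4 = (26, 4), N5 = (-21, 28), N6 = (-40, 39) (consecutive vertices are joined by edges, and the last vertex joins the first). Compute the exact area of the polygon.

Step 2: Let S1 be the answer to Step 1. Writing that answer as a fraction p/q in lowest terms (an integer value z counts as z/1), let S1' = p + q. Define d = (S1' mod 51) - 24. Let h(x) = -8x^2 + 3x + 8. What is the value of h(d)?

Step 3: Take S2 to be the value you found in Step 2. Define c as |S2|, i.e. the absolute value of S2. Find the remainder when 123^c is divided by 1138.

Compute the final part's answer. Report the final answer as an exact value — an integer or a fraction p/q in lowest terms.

105

Step 1: cross terms: (-10*-20 - 34*-32)=1288, (34*-18 - 38*-20)=148, (38*4 - 26*-18)=620, (26*28 - -21*4)=812, (-21*39 - -40*28)=301, (-40*-32 - -10*39)=1670; twice the area = |4839| = 4839; area = 4839/2; answer 4839/2
Step 2: S1 = 4839/2; threaded value p + q = 4841; d = 23; -8*(23)^2 + 3*(23)^1 + 8 = (-4232) + (69) + (8) = -4155; answer -4155
Step 3: S2 = -4155; c = 4155; squarings mod 1138: 123^1=123, 123^2=335, 123^4=701, 123^8=923, 123^16=705, 123^32=857, 123^64=439, 123^128=399, 123^256=1019, 123^512=505, 123^1024=113, 123^2048=251, 123^4096=411; 123^4155 = 123^1 * 123^2 * 123^8 * 123^16 * 123^32 * 123^4096 = 105 (mod 1138); answer 105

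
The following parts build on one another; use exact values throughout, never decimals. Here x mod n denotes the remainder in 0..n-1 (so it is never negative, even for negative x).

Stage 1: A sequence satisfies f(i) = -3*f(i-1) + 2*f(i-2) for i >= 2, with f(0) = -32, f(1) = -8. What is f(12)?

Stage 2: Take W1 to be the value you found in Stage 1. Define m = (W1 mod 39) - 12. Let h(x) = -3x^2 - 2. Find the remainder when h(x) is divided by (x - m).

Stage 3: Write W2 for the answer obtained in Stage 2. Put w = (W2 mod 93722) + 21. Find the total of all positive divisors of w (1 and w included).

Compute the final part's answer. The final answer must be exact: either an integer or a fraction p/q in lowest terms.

Stage 1: f(2) = -3*(-8) + 2*(-32) = -40; iterating: f(2)=-40, f(3)=104, f(4)=-392, f(5)=1384, f(6)=-4936, f(7)=17576, f(8)=-62600, f(9)=222952, f(10)=-794056, f(11)=2828072, f(12)=-10072328; answer -10072328
Stage 2: W1 = -10072328; m = -5; remainder = value at the root: -3*(-5)^2 - 2 = (-75) + (-2) = -77; answer -77
Stage 3: W2 = -77; w = 93666; 93666 = 2 * 3 * 67 * 233; sigma = (1 + 2) * (1 + 3) * (1 + 67) * (1 + 233) = 3 * 4 * 68 * 234 = 190944; answer 190944

190944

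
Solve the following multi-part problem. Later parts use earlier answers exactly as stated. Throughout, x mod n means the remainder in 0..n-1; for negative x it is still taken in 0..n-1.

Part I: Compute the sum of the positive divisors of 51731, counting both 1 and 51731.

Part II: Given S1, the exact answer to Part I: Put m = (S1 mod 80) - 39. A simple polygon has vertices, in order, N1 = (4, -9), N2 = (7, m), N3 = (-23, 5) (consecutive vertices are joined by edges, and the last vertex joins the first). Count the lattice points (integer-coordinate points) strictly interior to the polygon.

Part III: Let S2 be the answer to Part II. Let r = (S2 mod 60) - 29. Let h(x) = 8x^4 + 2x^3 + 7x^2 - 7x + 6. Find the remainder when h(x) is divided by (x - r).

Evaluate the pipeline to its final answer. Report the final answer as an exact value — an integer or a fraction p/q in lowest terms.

Part I: 51731 = 17^2 * 179; sigma = (1 + 17 + 289) * (1 + 179) = 307 * 180 = 55260; answer 55260
Part II: S1 = 55260; m = 21; cross terms: (4*21 - 7*-9)=147, (7*5 - -23*21)=518, (-23*-9 - 4*5)=187; twice the area = |852| = 852; area = 426; boundary points = 3 + 2 + 1 = 6; strictly interior points = area - boundary/2 + 1 = 424; answer 424
Part III: S2 = 424; r = -25; remainder = value at the root: 8*(-25)^4 + 2*(-25)^3 + 7*(-25)^2 - 7*(-25)^1 + 6 = (3125000) + (-31250) + (4375) + (175) + (6) = 3098306; answer 3098306

3098306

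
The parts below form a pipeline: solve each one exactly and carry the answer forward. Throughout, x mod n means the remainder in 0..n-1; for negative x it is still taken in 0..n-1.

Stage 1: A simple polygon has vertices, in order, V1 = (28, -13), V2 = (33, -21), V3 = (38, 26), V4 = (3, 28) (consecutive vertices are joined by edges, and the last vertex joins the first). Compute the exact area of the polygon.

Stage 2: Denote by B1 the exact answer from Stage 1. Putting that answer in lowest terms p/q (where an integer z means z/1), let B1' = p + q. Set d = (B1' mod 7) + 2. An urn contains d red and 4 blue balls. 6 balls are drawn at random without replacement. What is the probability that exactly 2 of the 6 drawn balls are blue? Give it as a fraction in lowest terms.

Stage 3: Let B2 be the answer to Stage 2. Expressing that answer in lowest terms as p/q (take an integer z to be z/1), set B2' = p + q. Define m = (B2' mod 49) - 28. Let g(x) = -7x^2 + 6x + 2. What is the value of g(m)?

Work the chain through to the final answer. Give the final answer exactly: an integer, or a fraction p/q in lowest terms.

-1078

Stage 1: cross terms: (28*-21 - 33*-13)=-159, (33*26 - 38*-21)=1656, (38*28 - 3*26)=986, (3*-13 - 28*28)=-823; twice the area = |1660| = 1660; area = 830; answer 830
Stage 2: B1 = 830; threaded value p + q = 831; d = 7; total draws C(11,6) = 462; favorable C(4,2)*C(7,4) = 210; P = 5/11; answer 5/11
Stage 3: B2 = 5/11; threaded value p + q = 16; m = -12; -7*(-12)^2 + 6*(-12)^1 + 2 = (-1008) + (-72) + (2) = -1078; answer -1078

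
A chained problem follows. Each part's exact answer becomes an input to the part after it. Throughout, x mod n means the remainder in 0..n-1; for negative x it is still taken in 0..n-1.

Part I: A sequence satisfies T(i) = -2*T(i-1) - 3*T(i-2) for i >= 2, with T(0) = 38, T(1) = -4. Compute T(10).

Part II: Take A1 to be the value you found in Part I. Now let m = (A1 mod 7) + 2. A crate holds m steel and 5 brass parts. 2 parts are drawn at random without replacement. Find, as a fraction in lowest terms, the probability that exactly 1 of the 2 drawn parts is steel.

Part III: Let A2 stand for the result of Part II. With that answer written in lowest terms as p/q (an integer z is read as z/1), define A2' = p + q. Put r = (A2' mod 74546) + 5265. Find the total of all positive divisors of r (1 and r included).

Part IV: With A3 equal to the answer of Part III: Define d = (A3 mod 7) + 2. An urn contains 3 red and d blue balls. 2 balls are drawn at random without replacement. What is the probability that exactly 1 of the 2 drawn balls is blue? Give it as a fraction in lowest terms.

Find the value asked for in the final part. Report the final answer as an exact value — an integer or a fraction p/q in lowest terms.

3/5

Part I: T(2) = -2*(-4) - 3*(38) = -106; iterating: T(2)=-106, T(3)=224, T(4)=-130, T(5)=-412, T(6)=1214, T(7)=-1192, T(8)=-1258, T(9)=6092, T(10)=-8410; answer -8410
Part II: A1 = -8410; m = 6; total draws C(11,2) = 55; favorable C(6,1)*C(5,1) = 30; P = 6/11; answer 6/11
Part III: A2 = 6/11; threaded value p + q = 17; r = 5282; 5282 = 2 * 19 * 139; sigma = (1 + 2) * (1 + 19) * (1 + 139) = 3 * 20 * 140 = 8400; answer 8400
Part IV: A3 = 8400; d = 2; total draws C(5,2) = 10; favorable C(2,1)*C(3,1) = 6; P = 3/5; answer 3/5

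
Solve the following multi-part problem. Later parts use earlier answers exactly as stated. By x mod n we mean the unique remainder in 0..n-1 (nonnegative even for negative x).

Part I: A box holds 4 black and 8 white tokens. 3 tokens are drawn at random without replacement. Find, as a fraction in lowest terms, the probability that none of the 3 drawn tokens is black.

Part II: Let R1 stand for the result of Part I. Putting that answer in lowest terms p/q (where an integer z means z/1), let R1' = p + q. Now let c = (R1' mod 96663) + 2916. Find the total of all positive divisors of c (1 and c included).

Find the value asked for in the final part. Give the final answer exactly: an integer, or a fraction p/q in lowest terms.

4800

Part I: total draws C(12,3) = 220; favorable C(8,3) = 56; P = 14/55; answer 14/55
Part II: R1 = 14/55; threaded value p + q = 69; c = 2985; 2985 = 3 * 5 * 199; sigma = (1 + 3) * (1 + 5) * (1 + 199) = 4 * 6 * 200 = 4800; answer 4800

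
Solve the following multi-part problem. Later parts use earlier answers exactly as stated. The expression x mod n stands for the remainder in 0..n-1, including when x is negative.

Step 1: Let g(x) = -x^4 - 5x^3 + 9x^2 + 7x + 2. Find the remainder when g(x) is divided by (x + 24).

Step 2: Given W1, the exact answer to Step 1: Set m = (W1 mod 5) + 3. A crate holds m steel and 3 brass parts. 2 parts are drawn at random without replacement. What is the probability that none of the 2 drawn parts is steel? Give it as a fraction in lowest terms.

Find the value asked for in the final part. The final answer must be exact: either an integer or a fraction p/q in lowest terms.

Step 1: remainder = value at the root: -1*(-24)^4 - 5*(-24)^3 + 9*(-24)^2 + 7*(-24)^1 + 2 = (-331776) + (69120) + (5184) + (-168) + (2) = -257638; answer -257638
Step 2: W1 = -257638; m = 5; total draws C(8,2) = 28; favorable C(3,2) = 3; P = 3/28; answer 3/28

3/28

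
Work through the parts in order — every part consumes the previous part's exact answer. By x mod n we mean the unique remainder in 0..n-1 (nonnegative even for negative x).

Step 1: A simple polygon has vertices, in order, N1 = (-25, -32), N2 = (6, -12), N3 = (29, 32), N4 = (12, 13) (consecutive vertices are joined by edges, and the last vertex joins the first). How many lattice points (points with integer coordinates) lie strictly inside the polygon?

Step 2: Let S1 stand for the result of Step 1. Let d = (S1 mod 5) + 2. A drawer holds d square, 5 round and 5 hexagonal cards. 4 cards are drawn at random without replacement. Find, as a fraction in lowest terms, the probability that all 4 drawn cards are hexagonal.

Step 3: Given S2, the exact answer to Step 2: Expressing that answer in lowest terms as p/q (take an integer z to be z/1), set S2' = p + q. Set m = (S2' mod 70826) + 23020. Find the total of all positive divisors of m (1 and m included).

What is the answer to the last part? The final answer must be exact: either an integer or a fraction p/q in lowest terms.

37044

Step 1: cross terms: (-25*-12 - 6*-32)=492, (6*32 - 29*-12)=540, (29*13 - 12*32)=-7, (12*-32 - -25*13)=-59; twice the area = |966| = 966; area = 483; boundary points = 1 + 1 + 1 + 1 = 4; strictly interior points = area - boundary/2 + 1 = 482; answer 482
Step 2: S1 = 482; d = 4; total draws C(14,4) = 1001; favorable C(5,4) = 5; P = 5/1001; answer 5/1001
Step 3: S2 = 5/1001; threaded value p + q = 1006; m = 24026; 24026 = 2 * 41 * 293; sigma = (1 + 2) * (1 + 41) * (1 + 293) = 3 * 42 * 294 = 37044; answer 37044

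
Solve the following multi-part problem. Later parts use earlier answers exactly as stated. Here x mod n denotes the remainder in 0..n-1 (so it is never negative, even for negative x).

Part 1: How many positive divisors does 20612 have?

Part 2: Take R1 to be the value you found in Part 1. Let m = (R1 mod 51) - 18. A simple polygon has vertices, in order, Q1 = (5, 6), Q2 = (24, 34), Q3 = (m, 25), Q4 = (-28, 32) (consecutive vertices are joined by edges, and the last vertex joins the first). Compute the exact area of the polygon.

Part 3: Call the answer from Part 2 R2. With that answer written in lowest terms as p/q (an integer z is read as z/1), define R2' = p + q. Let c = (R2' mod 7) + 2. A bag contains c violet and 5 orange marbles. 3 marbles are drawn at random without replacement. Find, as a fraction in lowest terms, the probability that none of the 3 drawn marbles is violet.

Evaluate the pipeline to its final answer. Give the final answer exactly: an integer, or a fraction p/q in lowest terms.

Part 1: 20612 = 2^2 * 5153; number of divisors = (2+1) * (1+1) = 6; answer 6
Part 2: R1 = 6; m = -12; cross terms: (5*34 - 24*6)=26, (24*25 - -12*34)=1008, (-12*32 - -28*25)=316, (-28*6 - 5*32)=-328; twice the area = |1022| = 1022; area = 511; answer 511
Part 3: R2 = 511; threaded value p + q = 512; c = 3; total draws C(8,3) = 56; favorable C(5,3) = 10; P = 5/28; answer 5/28

5/28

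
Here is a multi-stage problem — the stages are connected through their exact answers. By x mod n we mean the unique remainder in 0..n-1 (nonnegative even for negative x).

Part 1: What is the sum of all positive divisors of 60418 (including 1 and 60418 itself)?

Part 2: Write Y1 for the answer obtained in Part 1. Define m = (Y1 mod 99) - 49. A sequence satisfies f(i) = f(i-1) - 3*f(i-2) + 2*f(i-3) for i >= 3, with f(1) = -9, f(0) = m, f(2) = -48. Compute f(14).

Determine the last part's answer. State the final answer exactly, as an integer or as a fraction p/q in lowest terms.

Part 1: 60418 = 2 * 17 * 1777; sigma = (1 + 2) * (1 + 17) * (1 + 1777) = 3 * 18 * 1778 = 96012; answer 96012
Part 2: Y1 = 96012; m = 32; f(3) = 1*(-48) - 3*(-9) + 2*(32) = 43; iterating: f(3)=43, f(4)=169, f(5)=-56, f(6)=-477, f(7)=29, f(8)=1348, f(9)=307, f(10)=-3679, f(11)=-1904, f(12)=9747, f(13)=8101, f(14)=-24948; answer -24948

-24948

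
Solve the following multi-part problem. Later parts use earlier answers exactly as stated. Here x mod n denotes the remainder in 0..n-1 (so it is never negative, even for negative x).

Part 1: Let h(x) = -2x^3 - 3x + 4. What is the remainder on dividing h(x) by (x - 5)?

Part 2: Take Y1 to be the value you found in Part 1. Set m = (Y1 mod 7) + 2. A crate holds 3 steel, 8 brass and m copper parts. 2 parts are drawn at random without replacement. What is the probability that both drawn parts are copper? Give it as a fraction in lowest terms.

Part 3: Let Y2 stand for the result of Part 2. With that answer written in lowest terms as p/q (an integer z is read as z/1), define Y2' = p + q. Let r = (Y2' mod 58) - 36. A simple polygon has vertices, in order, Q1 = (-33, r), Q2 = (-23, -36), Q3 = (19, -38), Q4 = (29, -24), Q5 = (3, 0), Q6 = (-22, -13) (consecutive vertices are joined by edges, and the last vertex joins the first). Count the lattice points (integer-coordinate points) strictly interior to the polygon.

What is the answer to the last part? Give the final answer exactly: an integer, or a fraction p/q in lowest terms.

1472

Part 1: remainder = value at the root: -2*(5)^3 - 3*(5)^1 + 4 = (-250) + (-15) + (4) = -261; answer -261
Part 2: Y1 = -261; m = 7; total draws C(18,2) = 153; favorable C(7,2) = 21; P = 7/51; answer 7/51
Part 3: Y2 = 7/51; threaded value p + q = 58; r = -36; cross terms: (-33*-36 - -23*-36)=360, (-23*-38 - 19*-36)=1558, (19*-24 - 29*-38)=646, (29*0 - 3*-24)=72, (3*-13 - -22*0)=-39, (-22*-36 - -33*-13)=363; twice the area = |2960| = 2960; area = 1480; boundary points = 10 + 2 + 2 + 2 + 1 + 1 = 18; strictly interior points = area - boundary/2 + 1 = 1472; answer 1472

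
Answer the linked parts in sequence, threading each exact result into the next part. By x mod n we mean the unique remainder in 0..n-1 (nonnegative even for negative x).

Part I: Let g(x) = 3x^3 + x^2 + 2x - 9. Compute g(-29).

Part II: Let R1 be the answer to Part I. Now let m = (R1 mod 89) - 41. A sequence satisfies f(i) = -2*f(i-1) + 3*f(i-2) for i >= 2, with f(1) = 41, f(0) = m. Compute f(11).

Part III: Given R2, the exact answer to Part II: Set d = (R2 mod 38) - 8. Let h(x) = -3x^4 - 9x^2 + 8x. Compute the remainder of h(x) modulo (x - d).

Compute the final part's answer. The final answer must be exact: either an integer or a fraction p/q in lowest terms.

Part I: 3*(-29)^3 + 1*(-29)^2 + 2*(-29)^1 - 9 = (-73167) + (841) + (-58) + (-9) = -72393; answer -72393
Part II: R1 = -72393; m = 12; f(2) = -2*(41) + 3*(12) = -46; iterating: f(2)=-46, f(3)=215, f(4)=-568, f(5)=1781, f(6)=-5266, f(7)=15875, f(8)=-47548, f(9)=142721, f(10)=-428086, f(11)=1284335; answer 1284335
Part III: R2 = 1284335; d = 3; remainder = value at the root: -3*(3)^4 - 9*(3)^2 + 8*(3)^1 = (-243) + (-81) + (24) = -300; answer -300

-300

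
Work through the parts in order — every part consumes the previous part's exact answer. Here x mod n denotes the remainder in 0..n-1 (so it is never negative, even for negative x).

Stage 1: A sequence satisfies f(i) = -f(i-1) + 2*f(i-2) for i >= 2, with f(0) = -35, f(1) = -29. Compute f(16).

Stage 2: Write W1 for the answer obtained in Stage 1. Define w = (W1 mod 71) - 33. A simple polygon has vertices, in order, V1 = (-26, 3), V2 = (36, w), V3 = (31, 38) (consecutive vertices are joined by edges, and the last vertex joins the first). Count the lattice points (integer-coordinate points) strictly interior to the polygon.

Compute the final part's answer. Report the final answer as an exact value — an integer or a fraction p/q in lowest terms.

1198

Stage 1: f(2) = -1*(-29) + 2*(-35) = -41; iterating: f(2)=-41, f(3)=-17, f(4)=-65, f(5)=31, f(6)=-161, f(7)=223, f(8)=-545, f(9)=991, f(10)=-2081, f(11)=4063, f(12)=-8225, f(13)=16351, f(14)=-32801, f(15)=65503, f(16)=-131105; answer -131105
Stage 2: W1 = -131105; w = -1; cross terms: (-26*-1 - 36*3)=-82, (36*38 - 31*-1)=1399, (31*3 - -26*38)=1081; twice the area = |2398| = 2398; area = 1199; boundary points = 2 + 1 + 1 = 4; strictly interior points = area - boundary/2 + 1 = 1198; answer 1198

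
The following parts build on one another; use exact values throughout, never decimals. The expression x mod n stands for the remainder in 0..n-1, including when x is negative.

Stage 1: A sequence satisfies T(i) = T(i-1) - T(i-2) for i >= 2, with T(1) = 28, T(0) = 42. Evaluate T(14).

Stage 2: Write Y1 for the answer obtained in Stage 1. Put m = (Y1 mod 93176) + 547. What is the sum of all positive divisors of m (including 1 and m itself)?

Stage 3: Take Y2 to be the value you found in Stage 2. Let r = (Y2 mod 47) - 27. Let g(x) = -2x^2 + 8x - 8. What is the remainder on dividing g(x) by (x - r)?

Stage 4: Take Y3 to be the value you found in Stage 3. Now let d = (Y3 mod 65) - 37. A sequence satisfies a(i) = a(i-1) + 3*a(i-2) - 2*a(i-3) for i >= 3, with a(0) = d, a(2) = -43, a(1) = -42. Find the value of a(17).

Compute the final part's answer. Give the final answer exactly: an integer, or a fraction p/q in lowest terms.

Stage 1: T(2) = 1*(28) - 1*(42) = -14; iterating: T(2)=-14, T(3)=-42, T(4)=-28, T(5)=14, T(6)=42, T(7)=28, T(8)=-14, T(9)=-42, T(10)=-28, T(11)=14, T(12)=42, T(13)=28, T(14)=-14; answer -14
Stage 2: Y1 = -14; m = 93709; 93709 = 7 * 11 * 1217; sigma = (1 + 7) * (1 + 11) * (1 + 1217) = 8 * 12 * 1218 = 116928; answer 116928
Stage 3: Y2 = 116928; r = 12; remainder = value at the root: -2*(12)^2 + 8*(12)^1 - 8 = (-288) + (96) + (-8) = -200; answer -200
Stage 4: Y3 = -200; d = 23; a(3) = 1*(-43) + 3*(-42) - 2*(23) = -215; iterating: a(3)=-215, a(4)=-260, a(5)=-819, a(6)=-1169, a(7)=-3106, a(8)=-4975, a(9)=-11955, a(10)=-20668, a(11)=-46583, a(12)=-84677, a(13)=-183090, a(14)=-343955, a(15)=-723871, a(16)=-1389556, a(17)=-2873259; answer -2873259

-2873259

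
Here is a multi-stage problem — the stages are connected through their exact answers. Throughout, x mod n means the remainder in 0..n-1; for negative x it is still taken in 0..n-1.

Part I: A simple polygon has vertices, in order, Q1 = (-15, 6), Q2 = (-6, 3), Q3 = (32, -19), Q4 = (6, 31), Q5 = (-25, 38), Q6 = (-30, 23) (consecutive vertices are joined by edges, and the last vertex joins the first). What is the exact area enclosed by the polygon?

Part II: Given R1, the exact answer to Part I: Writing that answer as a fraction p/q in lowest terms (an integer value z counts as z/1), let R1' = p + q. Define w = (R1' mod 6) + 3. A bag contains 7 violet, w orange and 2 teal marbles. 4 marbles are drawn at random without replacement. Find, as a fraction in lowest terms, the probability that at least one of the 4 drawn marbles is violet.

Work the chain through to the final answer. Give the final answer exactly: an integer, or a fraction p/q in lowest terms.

37/39

Part I: cross terms: (-15*3 - -6*6)=-9, (-6*-19 - 32*3)=18, (32*31 - 6*-19)=1106, (6*38 - -25*31)=1003, (-25*23 - -30*38)=565, (-30*6 - -15*23)=165; twice the area = |2848| = 2848; area = 1424; answer 1424
Part II: R1 = 1424; threaded value p + q = 1425; w = 6; total draws C(15,4) = 1365; complement C(8,4) = 70; favorable 1365 - 70 = 1295; P = 37/39; answer 37/39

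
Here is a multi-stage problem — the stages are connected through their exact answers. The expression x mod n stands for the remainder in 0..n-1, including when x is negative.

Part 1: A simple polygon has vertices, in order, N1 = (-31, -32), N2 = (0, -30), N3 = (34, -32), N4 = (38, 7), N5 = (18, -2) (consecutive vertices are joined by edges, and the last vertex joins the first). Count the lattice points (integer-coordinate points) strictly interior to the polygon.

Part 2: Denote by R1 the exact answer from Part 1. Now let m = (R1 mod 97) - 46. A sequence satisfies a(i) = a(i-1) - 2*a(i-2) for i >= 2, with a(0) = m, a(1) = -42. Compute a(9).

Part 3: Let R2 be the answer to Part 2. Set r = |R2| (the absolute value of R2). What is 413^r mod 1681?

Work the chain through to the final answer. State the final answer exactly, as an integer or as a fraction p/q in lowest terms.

Part 1: cross terms: (-31*-30 - 0*-32)=930, (0*-32 - 34*-30)=1020, (34*7 - 38*-32)=1454, (38*-2 - 18*7)=-202, (18*-32 - -31*-2)=-638; twice the area = |2564| = 2564; area = 1282; boundary points = 1 + 2 + 1 + 1 + 1 = 6; strictly interior points = area - boundary/2 + 1 = 1280; answer 1280
Part 2: R1 = 1280; m = -27; a(2) = 1*(-42) - 2*(-27) = 12; iterating: a(2)=12, a(3)=96, a(4)=72, a(5)=-120, a(6)=-264, a(7)=-24, a(8)=504, a(9)=552; answer 552
Part 3: R2 = 552; r = 552; squarings mod 1681: 413^1=413, 413^2=788, 413^4=655, 413^8=370, 413^16=739, 413^32=1477, 413^64=1272, 413^128=862, 413^256=42, 413^512=83; 413^552 = 413^8 * 413^32 * 413^512 = 247 (mod 1681); answer 247

247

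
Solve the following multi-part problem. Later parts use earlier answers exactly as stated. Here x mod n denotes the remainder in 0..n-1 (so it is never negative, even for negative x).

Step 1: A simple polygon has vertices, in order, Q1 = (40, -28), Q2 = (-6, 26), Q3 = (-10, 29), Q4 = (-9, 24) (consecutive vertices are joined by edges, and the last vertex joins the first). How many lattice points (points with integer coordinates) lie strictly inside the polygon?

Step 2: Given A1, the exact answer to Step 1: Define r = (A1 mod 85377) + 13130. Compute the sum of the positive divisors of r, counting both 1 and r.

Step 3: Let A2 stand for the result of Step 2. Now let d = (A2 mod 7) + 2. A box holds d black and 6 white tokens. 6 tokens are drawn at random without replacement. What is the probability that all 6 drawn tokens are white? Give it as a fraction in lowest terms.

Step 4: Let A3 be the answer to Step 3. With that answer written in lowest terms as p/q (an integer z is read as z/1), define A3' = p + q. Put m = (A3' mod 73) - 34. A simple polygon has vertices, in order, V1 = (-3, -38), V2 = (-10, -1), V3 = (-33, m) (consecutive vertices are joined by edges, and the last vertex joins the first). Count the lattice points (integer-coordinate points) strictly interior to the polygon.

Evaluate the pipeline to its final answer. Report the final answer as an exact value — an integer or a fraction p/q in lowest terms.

Step 1: cross terms: (40*26 - -6*-28)=872, (-6*29 - -10*26)=86, (-10*24 - -9*29)=21, (-9*-28 - 40*24)=-708; twice the area = |271| = 271; area = 271/2; boundary points = 2 + 1 + 1 + 1 = 5; strictly interior points = area - boundary/2 + 1 = 134; answer 134
Step 2: A1 = 134; r = 13264; 13264 = 2^4 * 829; sigma = (1 + 2 + 4 + 8 + 16) * (1 + 829) = 31 * 830 = 25730; answer 25730
Step 3: A2 = 25730; d = 7; total draws C(13,6) = 1716; favorable C(6,6) = 1; P = 1/1716; answer 1/1716
Step 4: A3 = 1/1716; threaded value p + q = 1717; m = 4; cross terms: (-3*-1 - -10*-38)=-377, (-10*4 - -33*-1)=-73, (-33*-38 - -3*4)=1266; twice the area = |816| = 816; area = 408; boundary points = 1 + 1 + 6 = 8; strictly interior points = area - boundary/2 + 1 = 405; answer 405

405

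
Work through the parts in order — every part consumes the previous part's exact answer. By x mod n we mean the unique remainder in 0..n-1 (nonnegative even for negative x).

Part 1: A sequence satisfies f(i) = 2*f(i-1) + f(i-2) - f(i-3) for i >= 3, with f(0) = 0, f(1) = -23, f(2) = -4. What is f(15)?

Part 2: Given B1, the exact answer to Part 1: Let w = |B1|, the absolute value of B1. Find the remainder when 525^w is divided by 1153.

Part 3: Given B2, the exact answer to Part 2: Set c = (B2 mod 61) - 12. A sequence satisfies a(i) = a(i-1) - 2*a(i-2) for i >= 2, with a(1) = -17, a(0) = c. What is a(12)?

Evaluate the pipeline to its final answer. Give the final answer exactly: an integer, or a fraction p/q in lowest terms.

Part 1: f(3) = 2*(-4) + 1*(-23) - 1*(0) = -31; iterating: f(3)=-31, f(4)=-43, f(5)=-113, f(6)=-238, f(7)=-546, f(8)=-1217, f(9)=-2742, f(10)=-6155, f(11)=-13835, f(12)=-31083, f(13)=-69846, f(14)=-156940, f(15)=-352643; answer -352643
Part 2: B1 = -352643; w = 352643; squarings mod 1153: 525^1=525, 525^2=58, 525^4=1058, 525^8=954, 525^16=399, 525^32=87, 525^64=651, 525^128=650, 525^256=502, 525^512=650, 525^1024=502, 525^2048=650, 525^4096=502, 525^8192=650, 525^16384=502, 525^32768=650, 525^65536=502, 525^131072=650, 525^262144=502; 525^352643 = 525^1 * 525^2 * 525^128 * 525^256 * 525^8192 * 525^16384 * 525^65536 * 525^262144 = 102 (mod 1153); answer 102
Part 3: B2 = 102; c = 29; a(2) = 1*(-17) - 2*(29) = -75; iterating: a(2)=-75, a(3)=-41, a(4)=109, a(5)=191, a(6)=-27, a(7)=-409, a(8)=-355, a(9)=463, a(10)=1173, a(11)=247, a(12)=-2099; answer -2099

-2099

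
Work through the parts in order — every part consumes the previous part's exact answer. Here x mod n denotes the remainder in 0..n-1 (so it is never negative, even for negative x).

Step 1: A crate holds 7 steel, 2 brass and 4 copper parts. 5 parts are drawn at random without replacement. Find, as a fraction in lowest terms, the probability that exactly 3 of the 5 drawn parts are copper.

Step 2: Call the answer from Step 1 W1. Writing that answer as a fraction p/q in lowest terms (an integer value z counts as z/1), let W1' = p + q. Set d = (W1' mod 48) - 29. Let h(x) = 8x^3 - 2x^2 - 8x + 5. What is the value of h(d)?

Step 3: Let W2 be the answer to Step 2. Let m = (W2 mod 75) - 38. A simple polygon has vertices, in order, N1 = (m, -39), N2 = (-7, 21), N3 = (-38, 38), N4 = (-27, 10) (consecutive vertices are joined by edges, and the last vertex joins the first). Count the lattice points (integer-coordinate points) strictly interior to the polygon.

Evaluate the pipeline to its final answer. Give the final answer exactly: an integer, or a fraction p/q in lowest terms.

Step 1: total draws C(13,5) = 1287; favorable C(4,3)*C(9,2) = 144; P = 16/143; answer 16/143
Step 2: W1 = 16/143; threaded value p + q = 159; d = -14; 8*(-14)^3 - 2*(-14)^2 - 8*(-14)^1 + 5 = (-21952) + (-392) + (112) + (5) = -22227; answer -22227
Step 3: W2 = -22227; m = 10; cross terms: (10*21 - -7*-39)=-63, (-7*38 - -38*21)=532, (-38*10 - -27*38)=646, (-27*-39 - 10*10)=953; twice the area = |2068| = 2068; area = 1034; boundary points = 1 + 1 + 1 + 1 = 4; strictly interior points = area - boundary/2 + 1 = 1033; answer 1033

1033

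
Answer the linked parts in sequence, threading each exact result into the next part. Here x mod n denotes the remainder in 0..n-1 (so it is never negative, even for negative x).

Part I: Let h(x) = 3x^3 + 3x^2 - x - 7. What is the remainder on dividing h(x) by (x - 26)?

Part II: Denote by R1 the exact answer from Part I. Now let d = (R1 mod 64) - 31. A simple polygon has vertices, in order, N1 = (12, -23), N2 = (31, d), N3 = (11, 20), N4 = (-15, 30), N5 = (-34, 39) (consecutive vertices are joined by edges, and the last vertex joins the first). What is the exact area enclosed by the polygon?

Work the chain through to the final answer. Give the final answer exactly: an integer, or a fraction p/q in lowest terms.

1342

Part I: remainder = value at the root: 3*(26)^3 + 3*(26)^2 - 1*(26)^1 - 7 = (52728) + (2028) + (-26) + (-7) = 54723; answer 54723
Part II: R1 = 54723; d = -28; cross terms: (12*-28 - 31*-23)=377, (31*20 - 11*-28)=928, (11*30 - -15*20)=630, (-15*39 - -34*30)=435, (-34*-23 - 12*39)=314; twice the area = |2684| = 2684; area = 1342; answer 1342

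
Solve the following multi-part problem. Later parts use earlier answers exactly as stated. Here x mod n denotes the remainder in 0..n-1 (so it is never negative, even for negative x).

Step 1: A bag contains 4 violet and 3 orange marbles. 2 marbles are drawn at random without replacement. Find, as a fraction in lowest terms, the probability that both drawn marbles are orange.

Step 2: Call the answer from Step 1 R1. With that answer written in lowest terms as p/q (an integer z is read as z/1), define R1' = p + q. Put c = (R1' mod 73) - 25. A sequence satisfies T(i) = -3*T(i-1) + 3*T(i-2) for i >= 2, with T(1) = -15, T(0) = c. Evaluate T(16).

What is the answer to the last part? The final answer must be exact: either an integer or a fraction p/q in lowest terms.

615572703

Step 1: total draws C(7,2) = 21; favorable C(3,2) = 3; P = 1/7; answer 1/7
Step 2: R1 = 1/7; threaded value p + q = 8; c = -17; T(2) = -3*(-15) + 3*(-17) = -6; iterating: T(2)=-6, T(3)=-27, T(4)=63, T(5)=-270, T(6)=999, T(7)=-3807, T(8)=14418, T(9)=-54675, T(10)=207279, T(11)=-785862, T(12)=2979423, T(13)=-11295855, T(14)=42825834, T(15)=-162365067, T(16)=615572703; answer 615572703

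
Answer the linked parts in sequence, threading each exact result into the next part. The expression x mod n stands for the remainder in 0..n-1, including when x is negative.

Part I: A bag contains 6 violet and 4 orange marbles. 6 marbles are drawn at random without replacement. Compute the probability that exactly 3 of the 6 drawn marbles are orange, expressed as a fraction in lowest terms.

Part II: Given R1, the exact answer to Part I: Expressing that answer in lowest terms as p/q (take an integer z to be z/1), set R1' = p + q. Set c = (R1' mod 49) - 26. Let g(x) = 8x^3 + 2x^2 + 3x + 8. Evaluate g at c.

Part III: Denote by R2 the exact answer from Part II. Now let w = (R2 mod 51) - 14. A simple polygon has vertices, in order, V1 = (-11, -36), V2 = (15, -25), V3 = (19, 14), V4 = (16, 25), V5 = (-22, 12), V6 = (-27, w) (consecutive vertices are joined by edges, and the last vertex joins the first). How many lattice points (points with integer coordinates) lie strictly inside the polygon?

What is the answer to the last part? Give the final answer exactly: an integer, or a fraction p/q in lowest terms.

1711

Part I: total draws C(10,6) = 210; favorable C(4,3)*C(6,3) = 80; P = 8/21; answer 8/21
Part II: R1 = 8/21; threaded value p + q = 29; c = 3; 8*(3)^3 + 2*(3)^2 + 3*(3)^1 + 8 = (216) + (18) + (9) + (8) = 251; answer 251
Part III: R2 = 251; w = 33; cross terms: (-11*-25 - 15*-36)=815, (15*14 - 19*-25)=685, (19*25 - 16*14)=251, (16*12 - -22*25)=742, (-22*33 - -27*12)=-402, (-27*-36 - -11*33)=1335; twice the area = |3426| = 3426; area = 1713; boundary points = 1 + 1 + 1 + 1 + 1 + 1 = 6; strictly interior points = area - boundary/2 + 1 = 1711; answer 1711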